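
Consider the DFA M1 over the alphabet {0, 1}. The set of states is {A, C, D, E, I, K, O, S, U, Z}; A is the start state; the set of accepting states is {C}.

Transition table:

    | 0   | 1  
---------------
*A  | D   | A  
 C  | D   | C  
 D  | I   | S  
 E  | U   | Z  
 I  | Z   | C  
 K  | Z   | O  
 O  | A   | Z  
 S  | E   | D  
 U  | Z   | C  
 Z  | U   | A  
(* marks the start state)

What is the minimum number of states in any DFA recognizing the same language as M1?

States {K,O} cannot be reached from the start state, so discard them.
Initial partition by acceptance: {C} | {A,D,E,I,S,U,Z}.
Refine {A,D,E,I,S,U,Z} on symbol 1: members go to different blocks, giving {A,D,E,S,Z} and {I,U}.
Refine {A,D,E,S,Z} on symbol 0: members go to different blocks, giving {D,E,Z} and {A,S}.
Split {D,E,Z} by δ(·,1) → {D,Z} and {E}.
On input 0, block {A,S} splits into {S} and {A}.
Split {D,Z} by δ(·,1) → {D} and {Z}.
No further refinement is possible. Final partition (7 blocks): {C} | {D} | {I,U} | {S} | {E} | {A} | {Z}.

7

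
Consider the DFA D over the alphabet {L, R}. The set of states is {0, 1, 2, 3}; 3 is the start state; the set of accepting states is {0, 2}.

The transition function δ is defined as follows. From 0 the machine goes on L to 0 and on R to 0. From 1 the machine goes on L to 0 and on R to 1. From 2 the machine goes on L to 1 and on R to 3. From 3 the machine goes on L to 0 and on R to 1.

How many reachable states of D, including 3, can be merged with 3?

Reachable states from the start: {0,1,3}. Unreachable: {2} — drop them.
Start with accepting vs non-accepting: {0} | {1,3}.
Stable partition: {0} | {1,3} — 2 equivalence classes.
The equivalence class containing 3 is {1,3}, of size 2.

2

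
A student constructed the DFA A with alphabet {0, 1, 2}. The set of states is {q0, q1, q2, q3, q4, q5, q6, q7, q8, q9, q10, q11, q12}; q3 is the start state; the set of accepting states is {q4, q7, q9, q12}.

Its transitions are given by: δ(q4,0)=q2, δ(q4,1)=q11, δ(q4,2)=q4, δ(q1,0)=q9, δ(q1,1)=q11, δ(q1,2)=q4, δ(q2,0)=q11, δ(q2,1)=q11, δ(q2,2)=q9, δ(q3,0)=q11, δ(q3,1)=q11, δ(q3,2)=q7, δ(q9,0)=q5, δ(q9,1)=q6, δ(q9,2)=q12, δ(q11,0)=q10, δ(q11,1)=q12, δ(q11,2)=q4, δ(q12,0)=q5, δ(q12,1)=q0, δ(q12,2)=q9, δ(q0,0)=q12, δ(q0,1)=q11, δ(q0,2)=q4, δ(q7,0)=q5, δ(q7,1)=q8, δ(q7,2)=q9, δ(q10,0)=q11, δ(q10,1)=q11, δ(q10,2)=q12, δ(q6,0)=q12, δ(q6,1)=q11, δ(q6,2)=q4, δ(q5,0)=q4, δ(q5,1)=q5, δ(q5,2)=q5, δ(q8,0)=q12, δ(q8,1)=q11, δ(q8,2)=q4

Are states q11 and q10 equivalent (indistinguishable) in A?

States {q1} cannot be reached from the start state, so discard them.
Start with accepting vs non-accepting: {q4,q7,q9,q12} | {q0,q2,q3,q5,q6,q8,q10,q11}.
Split {q0,q2,q3,q5,q6,q8,q10,q11} by δ(·,0) → {q0,q5,q6,q8} and {q2,q3,q10,q11}.
Refine {q4,q7,q9,q12} on symbol 0: members go to different blocks, giving {q7,q9,q12} and {q4}.
On input 0, block {q0,q5,q6,q8} splits into {q0,q6,q8} and {q5}.
Refine {q2,q3,q10,q11} on symbol 1: members go to different blocks, giving {q2,q3,q10} and {q11}.
The partition is now stable with 6 blocks: {q7,q9,q12} | {q0,q6,q8} | {q2,q3,q10} | {q4} | {q5} | {q11}.
q11 and q10 end up in different blocks, so they are distinguishable. For instance, the string '1' is accepted from only q11.

No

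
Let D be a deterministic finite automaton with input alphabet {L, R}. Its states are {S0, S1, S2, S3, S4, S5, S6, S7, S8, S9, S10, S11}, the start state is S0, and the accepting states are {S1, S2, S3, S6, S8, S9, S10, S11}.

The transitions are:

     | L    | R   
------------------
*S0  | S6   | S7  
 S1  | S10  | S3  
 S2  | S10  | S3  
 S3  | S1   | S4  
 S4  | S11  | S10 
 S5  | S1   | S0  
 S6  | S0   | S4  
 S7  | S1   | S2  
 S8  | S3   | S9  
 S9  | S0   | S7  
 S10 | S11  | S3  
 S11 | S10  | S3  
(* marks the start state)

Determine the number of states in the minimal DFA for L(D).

First remove the unreachable states {S5,S8,S9}; 9 states remain.
Initial partition by acceptance: {S1,S2,S3,S6,S10,S11} | {S0,S4,S7}.
On input L, block {S1,S2,S3,S6,S10,S11} splits into {S1,S2,S3,S10,S11} and {S6}.
Split {S1,S2,S3,S10,S11} by δ(·,R) → {S1,S2,S10,S11} and {S3}.
Refine {S0,S4,S7} on symbol L: members go to different blocks, giving {S4,S7} and {S0}.
The partition is now stable with 5 blocks: {S1,S2,S10,S11} | {S4,S7} | {S6} | {S3} | {S0}.

5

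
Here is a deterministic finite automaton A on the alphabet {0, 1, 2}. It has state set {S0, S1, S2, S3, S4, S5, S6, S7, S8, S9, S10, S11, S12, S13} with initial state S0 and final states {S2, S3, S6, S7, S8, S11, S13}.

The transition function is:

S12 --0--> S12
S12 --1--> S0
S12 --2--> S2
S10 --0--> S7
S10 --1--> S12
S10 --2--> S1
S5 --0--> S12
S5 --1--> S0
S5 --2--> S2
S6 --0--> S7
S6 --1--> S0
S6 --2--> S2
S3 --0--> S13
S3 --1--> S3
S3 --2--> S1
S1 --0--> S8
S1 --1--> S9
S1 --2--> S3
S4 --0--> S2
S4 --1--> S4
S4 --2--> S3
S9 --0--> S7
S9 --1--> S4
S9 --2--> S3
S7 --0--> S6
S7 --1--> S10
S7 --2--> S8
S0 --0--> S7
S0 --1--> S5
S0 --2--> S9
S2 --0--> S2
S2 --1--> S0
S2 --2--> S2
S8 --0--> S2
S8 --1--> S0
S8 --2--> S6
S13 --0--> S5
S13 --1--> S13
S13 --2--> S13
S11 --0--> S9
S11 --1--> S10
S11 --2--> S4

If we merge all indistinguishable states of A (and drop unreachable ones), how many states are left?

States {S11} cannot be reached from the start state, so discard them.
Initial partition by acceptance: {S2,S3,S6,S7,S8,S13} | {S0,S1,S4,S5,S9,S10,S12}.
On input 0, block {S2,S3,S6,S7,S8,S13} splits into {S2,S3,S6,S7,S8} and {S13}.
On input 0, block {S2,S3,S6,S7,S8} splits into {S2,S6,S7,S8} and {S3}.
Split {S0,S1,S4,S5,S9,S10,S12} by δ(·,0) → {S0,S1,S4,S9,S10} and {S5,S12}.
On input 1, block {S0,S1,S4,S9,S10} splits into {S1,S4,S9} and {S0,S10}.
The partition is now stable with 6 blocks: {S2,S6,S7,S8} | {S1,S4,S9} | {S13} | {S3} | {S5,S12} | {S0,S10}.

6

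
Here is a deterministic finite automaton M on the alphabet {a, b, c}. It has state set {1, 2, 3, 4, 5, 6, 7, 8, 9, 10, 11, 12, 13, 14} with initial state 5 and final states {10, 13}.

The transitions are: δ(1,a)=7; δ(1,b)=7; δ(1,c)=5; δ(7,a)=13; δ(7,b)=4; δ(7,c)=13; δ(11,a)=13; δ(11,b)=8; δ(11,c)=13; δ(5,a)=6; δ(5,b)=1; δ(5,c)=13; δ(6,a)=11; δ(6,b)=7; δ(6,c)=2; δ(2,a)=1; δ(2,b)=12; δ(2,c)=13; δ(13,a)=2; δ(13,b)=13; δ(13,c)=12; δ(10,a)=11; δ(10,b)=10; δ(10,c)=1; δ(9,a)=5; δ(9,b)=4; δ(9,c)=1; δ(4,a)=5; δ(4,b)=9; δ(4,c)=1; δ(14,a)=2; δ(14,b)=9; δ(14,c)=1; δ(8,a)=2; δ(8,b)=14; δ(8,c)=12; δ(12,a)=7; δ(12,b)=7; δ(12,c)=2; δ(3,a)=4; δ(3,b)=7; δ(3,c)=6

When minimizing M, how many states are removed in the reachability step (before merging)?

No path from 5 leads to 3, 10; the other 12 states are all reachable.

2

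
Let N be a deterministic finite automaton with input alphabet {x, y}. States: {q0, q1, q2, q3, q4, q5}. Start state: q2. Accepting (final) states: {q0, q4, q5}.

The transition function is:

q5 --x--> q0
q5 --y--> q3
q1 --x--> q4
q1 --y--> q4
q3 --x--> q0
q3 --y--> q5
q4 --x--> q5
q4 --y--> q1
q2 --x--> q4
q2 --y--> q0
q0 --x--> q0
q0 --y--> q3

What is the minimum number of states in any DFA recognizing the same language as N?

Every state is reachable, so we keep all 6.
Initial partition by acceptance: {q0,q4,q5} | {q1,q2,q3}.
No further refinement is possible. Final partition (2 blocks): {q0,q4,q5} | {q1,q2,q3}.

2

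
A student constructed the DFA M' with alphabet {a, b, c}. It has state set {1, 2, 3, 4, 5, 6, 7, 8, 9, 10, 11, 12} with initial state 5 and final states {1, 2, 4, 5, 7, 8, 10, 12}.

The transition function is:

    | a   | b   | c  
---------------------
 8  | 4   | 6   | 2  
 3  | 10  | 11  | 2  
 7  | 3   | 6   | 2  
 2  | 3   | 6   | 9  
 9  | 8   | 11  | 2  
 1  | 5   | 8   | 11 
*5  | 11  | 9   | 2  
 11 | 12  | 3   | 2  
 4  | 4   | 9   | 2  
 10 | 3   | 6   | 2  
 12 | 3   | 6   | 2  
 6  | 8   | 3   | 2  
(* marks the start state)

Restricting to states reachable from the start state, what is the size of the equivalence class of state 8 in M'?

2

States {1,7} cannot be reached from the start state, so discard them.
Initial partition by acceptance: {2,4,5,8,10,12} | {3,6,9,11}.
On input a, block {2,4,5,8,10,12} splits into {2,5,10,12} and {4,8}.
Split {2,5,10,12} by δ(·,c) → {5,10,12} and {2}.
Split {3,6,9,11} by δ(·,a) → {3,11} and {6,9}.
No further refinement is possible. Final partition (5 blocks): {5,10,12} | {3,11} | {4,8} | {2} | {6,9}.
The equivalence class containing 8 is {4,8}, of size 2.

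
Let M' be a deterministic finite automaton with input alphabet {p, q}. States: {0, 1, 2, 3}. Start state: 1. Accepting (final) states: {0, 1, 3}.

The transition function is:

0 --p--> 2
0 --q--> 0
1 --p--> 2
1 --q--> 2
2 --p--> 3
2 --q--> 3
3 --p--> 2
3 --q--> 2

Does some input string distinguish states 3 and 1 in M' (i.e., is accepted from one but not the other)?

No

Reachable states from the start: {1,2,3}. Unreachable: {0} — drop them.
Initial partition by acceptance: {1,3} | {2}.
Stable partition: {1,3} | {2} — 2 equivalence classes.
3 and 1 lie in the same block of the stable partition, so they are equivalent — no string distinguishes them.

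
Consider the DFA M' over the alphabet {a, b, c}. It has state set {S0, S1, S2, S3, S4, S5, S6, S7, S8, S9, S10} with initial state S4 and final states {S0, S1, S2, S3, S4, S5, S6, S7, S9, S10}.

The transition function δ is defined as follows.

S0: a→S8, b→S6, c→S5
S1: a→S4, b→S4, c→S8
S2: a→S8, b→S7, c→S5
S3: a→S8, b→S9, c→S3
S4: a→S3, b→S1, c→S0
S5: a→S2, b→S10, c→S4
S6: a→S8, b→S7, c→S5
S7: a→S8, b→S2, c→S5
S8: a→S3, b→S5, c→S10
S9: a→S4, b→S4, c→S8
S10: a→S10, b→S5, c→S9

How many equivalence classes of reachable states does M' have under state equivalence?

7

Every state is reachable, so we keep all 11.
Initial partition by acceptance: {S0,S1,S2,S3,S4,S5,S6,S7,S9,S10} | {S8}.
On input a, block {S0,S1,S2,S3,S4,S5,S6,S7,S9,S10} splits into {S0,S2,S3,S6,S7} and {S1,S4,S5,S9,S10}.
Split {S0,S2,S3,S6,S7} by δ(·,b) → {S0,S2,S6,S7} and {S3}.
On input a, block {S1,S4,S5,S9,S10} splits into {S1,S9,S10} and {S4} and {S5}.
On input a, block {S1,S9,S10} splits into {S1,S9} and {S10}.
The partition is now stable with 7 blocks: {S0,S2,S6,S7} | {S8} | {S1,S9} | {S3} | {S4} | {S5} | {S10}.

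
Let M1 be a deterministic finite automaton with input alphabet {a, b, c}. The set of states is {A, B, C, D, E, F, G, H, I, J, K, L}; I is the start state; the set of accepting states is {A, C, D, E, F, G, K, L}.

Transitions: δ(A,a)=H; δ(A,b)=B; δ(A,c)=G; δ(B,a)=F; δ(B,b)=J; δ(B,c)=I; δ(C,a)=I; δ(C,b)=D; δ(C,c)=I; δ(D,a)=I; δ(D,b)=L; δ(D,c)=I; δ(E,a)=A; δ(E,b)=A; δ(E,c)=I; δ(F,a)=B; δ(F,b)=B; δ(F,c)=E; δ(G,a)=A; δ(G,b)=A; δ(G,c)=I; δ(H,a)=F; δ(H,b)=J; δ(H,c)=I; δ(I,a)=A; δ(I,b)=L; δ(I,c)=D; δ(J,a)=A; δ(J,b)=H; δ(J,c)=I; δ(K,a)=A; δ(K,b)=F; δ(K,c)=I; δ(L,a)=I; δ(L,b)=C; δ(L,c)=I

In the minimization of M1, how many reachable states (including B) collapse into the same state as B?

Reachable states from the start: {A,B,C,D,E,F,G,H,I,J,L}. Unreachable: {K} — drop them.
P0 = {A,C,D,E,F,G,L} | {B,H,I,J}.
On input a, block {A,C,D,E,F,G,L} splits into {A,C,D,F,L} and {E,G}.
Split {A,C,D,F,L} by δ(·,b) → {C,D,L} and {A,F}.
Refine {B,H,I,J} on symbol b: members go to different blocks, giving {B,H,J} and {I}.
Stable partition: {C,D,L} | {B,H,J} | {E,G} | {A,F} | {I} — 5 equivalence classes.
State B belongs to the block {B,H,J}, which has 3 states.

3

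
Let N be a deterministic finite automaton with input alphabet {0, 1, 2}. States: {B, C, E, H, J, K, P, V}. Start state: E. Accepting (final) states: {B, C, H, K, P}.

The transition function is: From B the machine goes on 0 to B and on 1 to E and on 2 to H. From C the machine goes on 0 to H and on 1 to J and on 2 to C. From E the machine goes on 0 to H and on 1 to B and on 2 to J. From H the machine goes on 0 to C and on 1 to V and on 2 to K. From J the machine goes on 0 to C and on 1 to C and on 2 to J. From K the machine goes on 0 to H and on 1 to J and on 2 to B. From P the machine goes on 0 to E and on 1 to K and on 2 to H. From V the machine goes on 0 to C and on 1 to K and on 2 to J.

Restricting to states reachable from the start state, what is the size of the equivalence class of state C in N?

States {P} cannot be reached from the start state, so discard them.
Initial partition by acceptance: {B,C,H,K} | {E,J,V}.
Stable partition: {B,C,H,K} | {E,J,V} — 2 equivalence classes.
State C belongs to the block {B,C,H,K}, which has 4 states.

4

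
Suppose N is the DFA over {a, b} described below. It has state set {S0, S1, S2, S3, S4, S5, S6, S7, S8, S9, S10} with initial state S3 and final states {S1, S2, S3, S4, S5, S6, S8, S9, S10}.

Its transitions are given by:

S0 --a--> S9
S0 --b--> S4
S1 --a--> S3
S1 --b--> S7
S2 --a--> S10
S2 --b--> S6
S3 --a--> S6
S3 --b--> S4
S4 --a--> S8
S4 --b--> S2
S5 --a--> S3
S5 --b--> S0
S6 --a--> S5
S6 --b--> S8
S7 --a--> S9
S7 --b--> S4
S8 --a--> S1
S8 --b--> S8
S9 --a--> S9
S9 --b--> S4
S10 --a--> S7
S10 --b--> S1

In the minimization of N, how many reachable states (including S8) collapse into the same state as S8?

All states are reachable from the start state.
P0 = {S1,S2,S3,S4,S5,S6,S8,S9,S10} | {S0,S7}.
Refine {S1,S2,S3,S4,S5,S6,S8,S9,S10} on symbol a: members go to different blocks, giving {S1,S2,S3,S4,S5,S6,S8,S9} and {S10}.
On input a, block {S1,S2,S3,S4,S5,S6,S8,S9} splits into {S1,S3,S4,S5,S6,S8,S9} and {S2}.
Split {S1,S3,S4,S5,S6,S8,S9} by δ(·,b) → {S3,S6,S8,S9} and {S1,S5} and {S4}.
Refine {S3,S6,S8,S9} on symbol a: members go to different blocks, giving {S3,S9} and {S6,S8}.
Refine {S3,S9} on symbol a: members go to different blocks, giving {S3} and {S9}.
Stable partition: {S3} | {S0,S7} | {S10} | {S2} | {S1,S5} | {S4} | {S6,S8} | {S9} — 8 equivalence classes.
State S8 belongs to the block {S6,S8}, which has 2 states.

2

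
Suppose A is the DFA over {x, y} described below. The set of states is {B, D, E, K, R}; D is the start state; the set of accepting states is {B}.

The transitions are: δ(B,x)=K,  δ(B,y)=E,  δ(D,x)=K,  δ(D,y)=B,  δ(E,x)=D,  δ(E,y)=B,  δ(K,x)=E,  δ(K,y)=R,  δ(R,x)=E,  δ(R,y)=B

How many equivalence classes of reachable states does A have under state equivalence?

Start with accepting vs non-accepting: {B} | {D,E,K,R}.
Split {D,E,K,R} by δ(·,y) → {D,E,R} and {K}.
Split {D,E,R} by δ(·,x) → {E,R} and {D}.
Split {E,R} by δ(·,x) → {R} and {E}.
No further refinement is possible. Final partition (5 blocks): {B} | {R} | {K} | {D} | {E}.

5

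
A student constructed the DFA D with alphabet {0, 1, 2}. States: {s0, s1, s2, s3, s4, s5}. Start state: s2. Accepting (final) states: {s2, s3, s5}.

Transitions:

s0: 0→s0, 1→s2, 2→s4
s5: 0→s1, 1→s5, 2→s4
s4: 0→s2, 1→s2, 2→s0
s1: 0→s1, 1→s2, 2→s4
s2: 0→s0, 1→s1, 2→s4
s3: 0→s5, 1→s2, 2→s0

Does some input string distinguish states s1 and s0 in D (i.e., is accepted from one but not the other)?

No

Reachable states from the start: {s0,s1,s2,s4}. Unreachable: {s3,s5} — drop them.
Start with accepting vs non-accepting: {s2} | {s0,s1,s4}.
On input 0, block {s0,s1,s4} splits into {s0,s1} and {s4}.
Stable partition: {s2} | {s0,s1} | {s4} — 3 equivalence classes.
s1 and s0 lie in the same block of the stable partition, so they are equivalent — no string distinguishes them.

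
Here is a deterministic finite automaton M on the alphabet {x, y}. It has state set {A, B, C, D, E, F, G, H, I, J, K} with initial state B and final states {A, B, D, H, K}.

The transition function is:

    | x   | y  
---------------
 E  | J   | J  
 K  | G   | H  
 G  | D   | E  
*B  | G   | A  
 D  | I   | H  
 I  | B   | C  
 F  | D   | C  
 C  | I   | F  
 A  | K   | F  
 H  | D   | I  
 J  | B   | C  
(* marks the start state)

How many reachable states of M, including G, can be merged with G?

Every state is reachable, so we keep all 11.
P0 = {A,B,D,H,K} | {C,E,F,G,I,J}.
On input x, block {A,B,D,H,K} splits into {B,D,K} and {A,H}.
Refine {C,E,F,G,I,J} on symbol x: members go to different blocks, giving {F,G,I,J} and {C,E}.
The partition is now stable with 4 blocks: {B,D,K} | {F,G,I,J} | {A,H} | {C,E}.
State G belongs to the block {F,G,I,J}, which has 4 states.

4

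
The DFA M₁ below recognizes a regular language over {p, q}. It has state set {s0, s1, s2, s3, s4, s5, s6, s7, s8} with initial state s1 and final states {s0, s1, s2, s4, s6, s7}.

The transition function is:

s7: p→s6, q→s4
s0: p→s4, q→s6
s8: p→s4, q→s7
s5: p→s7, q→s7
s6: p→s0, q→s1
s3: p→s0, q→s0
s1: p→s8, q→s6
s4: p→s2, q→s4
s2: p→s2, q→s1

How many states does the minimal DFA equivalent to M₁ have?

7

States {s3,s5} cannot be reached from the start state, so discard them.
Initial partition by acceptance: {s0,s1,s2,s4,s6,s7} | {s8}.
Refine {s0,s1,s2,s4,s6,s7} on symbol p: members go to different blocks, giving {s0,s2,s4,s6,s7} and {s1}.
On input q, block {s0,s2,s4,s6,s7} splits into {s0,s4,s7} and {s2,s6}.
Refine {s0,s4,s7} on symbol p: members go to different blocks, giving {s4,s7} and {s0}.
On input p, block {s2,s6} splits into {s2} and {s6}.
On input p, block {s4,s7} splits into {s4} and {s7}.
Stable partition: {s4} | {s8} | {s1} | {s2} | {s0} | {s6} | {s7} — 7 equivalence classes.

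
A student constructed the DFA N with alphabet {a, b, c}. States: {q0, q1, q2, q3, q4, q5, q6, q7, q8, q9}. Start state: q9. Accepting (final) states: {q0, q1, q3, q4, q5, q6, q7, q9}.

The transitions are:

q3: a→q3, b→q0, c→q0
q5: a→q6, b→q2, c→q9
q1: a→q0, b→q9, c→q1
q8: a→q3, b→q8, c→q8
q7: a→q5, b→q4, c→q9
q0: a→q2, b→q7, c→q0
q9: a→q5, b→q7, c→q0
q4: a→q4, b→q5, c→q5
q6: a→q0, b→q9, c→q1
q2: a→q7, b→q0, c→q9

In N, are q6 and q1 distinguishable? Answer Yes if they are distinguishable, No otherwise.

No

States {q3,q8} cannot be reached from the start state, so discard them.
Start with accepting vs non-accepting: {q0,q1,q4,q5,q6,q7,q9} | {q2}.
On input a, block {q0,q1,q4,q5,q6,q7,q9} splits into {q1,q4,q5,q6,q7,q9} and {q0}.
On input a, block {q1,q4,q5,q6,q7,q9} splits into {q4,q5,q7,q9} and {q1,q6}.
Split {q4,q5,q7,q9} by δ(·,a) → {q4,q7,q9} and {q5}.
Refine {q4,q7,q9} on symbol a: members go to different blocks, giving {q7,q9} and {q4}.
On input b, block {q7,q9} splits into {q7} and {q9}.
The partition is now stable with 7 blocks: {q7} | {q2} | {q0} | {q1,q6} | {q5} | {q4} | {q9}.
q6 and q1 lie in the same block of the stable partition, so they are equivalent — no string distinguishes them.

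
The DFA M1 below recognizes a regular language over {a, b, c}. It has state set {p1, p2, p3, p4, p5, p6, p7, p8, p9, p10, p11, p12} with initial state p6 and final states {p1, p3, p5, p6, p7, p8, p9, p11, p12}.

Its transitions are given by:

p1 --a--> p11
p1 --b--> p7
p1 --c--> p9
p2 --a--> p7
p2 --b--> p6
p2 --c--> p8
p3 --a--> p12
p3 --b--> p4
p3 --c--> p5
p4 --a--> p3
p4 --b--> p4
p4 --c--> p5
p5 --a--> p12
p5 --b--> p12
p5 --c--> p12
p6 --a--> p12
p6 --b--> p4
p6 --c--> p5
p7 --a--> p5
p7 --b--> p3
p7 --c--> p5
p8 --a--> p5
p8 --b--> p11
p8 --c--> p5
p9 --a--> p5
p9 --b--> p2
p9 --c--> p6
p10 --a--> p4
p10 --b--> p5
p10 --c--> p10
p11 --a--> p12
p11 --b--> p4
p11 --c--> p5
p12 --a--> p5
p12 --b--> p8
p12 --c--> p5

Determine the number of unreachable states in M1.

5

No path from p6 leads to p1, p2, p7, p9, p10; the other 7 states are all reachable.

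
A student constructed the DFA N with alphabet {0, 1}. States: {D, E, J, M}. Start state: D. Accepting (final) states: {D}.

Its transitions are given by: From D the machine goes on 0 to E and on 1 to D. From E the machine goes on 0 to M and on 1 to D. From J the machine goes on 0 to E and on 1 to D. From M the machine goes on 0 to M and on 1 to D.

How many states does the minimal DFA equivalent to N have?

2

Reachable states from the start: {D,E,M}. Unreachable: {J} — drop them.
Start with accepting vs non-accepting: {D} | {E,M}.
The partition is now stable with 2 blocks: {D} | {E,M}.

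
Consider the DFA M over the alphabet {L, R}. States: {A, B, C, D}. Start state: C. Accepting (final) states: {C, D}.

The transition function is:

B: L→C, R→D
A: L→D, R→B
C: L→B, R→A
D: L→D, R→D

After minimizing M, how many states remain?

4

All states are reachable from the start state.
P0 = {C,D} | {A,B}.
Refine {C,D} on symbol L: members go to different blocks, giving {C} and {D}.
Split {A,B} by δ(·,L) → {A} and {B}.
The partition is now stable with 4 blocks: {C} | {A} | {D} | {B}.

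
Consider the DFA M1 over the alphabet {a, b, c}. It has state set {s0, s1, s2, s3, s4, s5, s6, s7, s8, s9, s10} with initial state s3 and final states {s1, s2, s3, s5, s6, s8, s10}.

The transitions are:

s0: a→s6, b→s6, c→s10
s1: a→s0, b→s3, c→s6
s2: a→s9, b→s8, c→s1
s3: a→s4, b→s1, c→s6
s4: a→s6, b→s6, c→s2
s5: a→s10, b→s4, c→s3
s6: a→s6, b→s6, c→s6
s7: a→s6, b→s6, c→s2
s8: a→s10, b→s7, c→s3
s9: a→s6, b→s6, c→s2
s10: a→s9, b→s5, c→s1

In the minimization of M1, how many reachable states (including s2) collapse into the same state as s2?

All states are reachable from the start state.
Start with accepting vs non-accepting: {s1,s2,s3,s5,s6,s8,s10} | {s0,s4,s7,s9}.
Split {s1,s2,s3,s5,s6,s8,s10} by δ(·,a) → {s1,s2,s3,s10} and {s5,s6,s8}.
On input b, block {s1,s2,s3,s10} splits into {s1,s3} and {s2,s10}.
On input a, block {s5,s6,s8} splits into {s5,s8} and {s6}.
Stable partition: {s1,s3} | {s0,s4,s7,s9} | {s5,s8} | {s2,s10} | {s6} — 5 equivalence classes.
State s2 belongs to the block {s2,s10}, which has 2 states.

2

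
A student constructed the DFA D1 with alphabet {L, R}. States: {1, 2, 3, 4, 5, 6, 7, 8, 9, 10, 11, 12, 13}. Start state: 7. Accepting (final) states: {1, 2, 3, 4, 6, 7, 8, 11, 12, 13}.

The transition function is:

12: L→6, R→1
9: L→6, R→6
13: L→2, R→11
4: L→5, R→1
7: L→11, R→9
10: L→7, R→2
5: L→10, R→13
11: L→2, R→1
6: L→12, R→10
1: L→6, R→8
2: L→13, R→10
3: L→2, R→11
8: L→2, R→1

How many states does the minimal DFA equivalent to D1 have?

Reachable states from the start: {1,2,6,7,8,9,10,11,12,13}. Unreachable: {3,4,5} — drop them.
Start with accepting vs non-accepting: {1,2,6,7,8,11,12,13} | {9,10}.
Refine {1,2,6,7,8,11,12,13} on symbol R: members go to different blocks, giving {1,8,11,12,13} and {2,6,7}.
Stable partition: {1,8,11,12,13} | {9,10} | {2,6,7} — 3 equivalence classes.

3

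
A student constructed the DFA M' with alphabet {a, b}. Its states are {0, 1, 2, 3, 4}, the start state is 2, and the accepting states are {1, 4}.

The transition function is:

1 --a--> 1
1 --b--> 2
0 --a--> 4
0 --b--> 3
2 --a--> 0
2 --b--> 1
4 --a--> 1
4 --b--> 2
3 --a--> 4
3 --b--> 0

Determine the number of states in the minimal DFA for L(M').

3

P0 = {1,4} | {0,2,3}.
Split {0,2,3} by δ(·,a) → {0,3} and {2}.
Stable partition: {1,4} | {0,3} | {2} — 3 equivalence classes.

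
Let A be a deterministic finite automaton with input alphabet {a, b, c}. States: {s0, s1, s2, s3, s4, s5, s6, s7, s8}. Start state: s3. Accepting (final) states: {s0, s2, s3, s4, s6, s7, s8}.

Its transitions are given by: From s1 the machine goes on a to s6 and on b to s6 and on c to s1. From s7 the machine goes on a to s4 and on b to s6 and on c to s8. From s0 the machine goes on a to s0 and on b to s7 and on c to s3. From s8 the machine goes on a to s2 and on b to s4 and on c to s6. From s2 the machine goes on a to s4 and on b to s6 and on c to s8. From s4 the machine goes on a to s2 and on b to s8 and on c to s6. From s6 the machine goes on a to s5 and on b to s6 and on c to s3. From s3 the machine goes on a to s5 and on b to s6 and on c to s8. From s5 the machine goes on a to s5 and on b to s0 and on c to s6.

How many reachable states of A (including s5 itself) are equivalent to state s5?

First remove the unreachable states {s1}; 8 states remain.
P0 = {s0,s2,s3,s4,s6,s7,s8} | {s5}.
Refine {s0,s2,s3,s4,s6,s7,s8} on symbol a: members go to different blocks, giving {s0,s2,s4,s7,s8} and {s3,s6}.
Split {s0,s2,s4,s7,s8} by δ(·,b) → {s0,s4,s8} and {s2,s7}.
Split {s0,s4,s8} by δ(·,a) → {s4,s8} and {s0}.
Refine {s3,s6} on symbol c: members go to different blocks, giving {s3} and {s6}.
No further refinement is possible. Final partition (6 blocks): {s4,s8} | {s5} | {s3} | {s2,s7} | {s0} | {s6}.
State s5 belongs to the block {s5}, which has 1 states.

1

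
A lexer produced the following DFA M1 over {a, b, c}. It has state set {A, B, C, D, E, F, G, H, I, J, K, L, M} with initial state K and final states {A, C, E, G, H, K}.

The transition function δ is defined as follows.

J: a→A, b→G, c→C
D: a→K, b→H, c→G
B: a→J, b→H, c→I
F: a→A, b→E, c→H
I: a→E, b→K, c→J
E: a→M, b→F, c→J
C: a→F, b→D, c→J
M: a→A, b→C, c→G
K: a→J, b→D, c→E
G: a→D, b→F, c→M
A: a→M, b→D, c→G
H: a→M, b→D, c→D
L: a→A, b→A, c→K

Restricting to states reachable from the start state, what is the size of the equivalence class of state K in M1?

Reachable states from the start: {A,C,D,E,F,G,H,J,K,M}. Unreachable: {B,I,L} — drop them.
P0 = {A,C,E,G,H,K} | {D,F,J,M}.
Split {A,C,E,G,H,K} by δ(·,c) → {C,E,G,H} and {A,K}.
Stable partition: {C,E,G,H} | {D,F,J,M} | {A,K} — 3 equivalence classes.
State K belongs to the block {A,K}, which has 2 states.

2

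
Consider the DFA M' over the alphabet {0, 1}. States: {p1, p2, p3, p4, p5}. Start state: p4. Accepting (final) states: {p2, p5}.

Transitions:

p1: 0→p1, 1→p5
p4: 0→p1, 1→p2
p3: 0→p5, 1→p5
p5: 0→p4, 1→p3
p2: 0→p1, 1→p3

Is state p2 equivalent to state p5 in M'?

Yes

P0 = {p2,p5} | {p1,p3,p4}.
Split {p1,p3,p4} by δ(·,0) → {p1,p4} and {p3}.
The partition is now stable with 3 blocks: {p2,p5} | {p1,p4} | {p3}.
p2 and p5 lie in the same block of the stable partition, so they are equivalent — no string distinguishes them.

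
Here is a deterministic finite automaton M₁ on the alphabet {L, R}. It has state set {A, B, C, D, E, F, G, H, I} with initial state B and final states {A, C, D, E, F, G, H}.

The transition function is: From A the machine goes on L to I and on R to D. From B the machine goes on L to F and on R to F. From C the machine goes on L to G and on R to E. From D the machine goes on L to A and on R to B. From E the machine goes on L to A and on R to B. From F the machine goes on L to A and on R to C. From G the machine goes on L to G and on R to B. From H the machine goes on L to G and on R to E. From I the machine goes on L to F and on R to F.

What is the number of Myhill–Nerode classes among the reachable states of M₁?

6

Reachable states from the start: {A,B,C,D,E,F,G,I}. Unreachable: {H} — drop them.
Initial partition by acceptance: {A,C,D,E,F,G} | {B,I}.
Split {A,C,D,E,F,G} by δ(·,L) → {C,D,E,F,G} and {A}.
Split {C,D,E,F,G} by δ(·,L) → {D,E,F} and {C,G}.
Refine {D,E,F} on symbol R: members go to different blocks, giving {D,E} and {F}.
On input R, block {C,G} splits into {C} and {G}.
No further refinement is possible. Final partition (6 blocks): {D,E} | {B,I} | {A} | {C} | {F} | {G}.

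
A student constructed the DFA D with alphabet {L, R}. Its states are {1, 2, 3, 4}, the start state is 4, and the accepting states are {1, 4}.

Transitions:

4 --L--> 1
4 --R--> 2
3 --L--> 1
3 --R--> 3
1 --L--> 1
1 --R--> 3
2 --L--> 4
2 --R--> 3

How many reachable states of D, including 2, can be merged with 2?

2

All states are reachable from the start state.
P0 = {1,4} | {2,3}.
No further refinement is possible. Final partition (2 blocks): {1,4} | {2,3}.
State 2 belongs to the block {2,3}, which has 2 states.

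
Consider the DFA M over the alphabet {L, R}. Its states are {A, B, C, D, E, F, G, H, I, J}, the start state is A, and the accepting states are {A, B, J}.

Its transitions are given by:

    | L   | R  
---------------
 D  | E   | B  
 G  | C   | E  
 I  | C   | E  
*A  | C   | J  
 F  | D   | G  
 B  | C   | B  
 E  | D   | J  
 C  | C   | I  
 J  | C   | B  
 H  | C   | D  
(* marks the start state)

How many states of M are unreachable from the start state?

BFS from A reaches {A, B, C, D, E, I, J}; the 3 state(s) F, G, H are never visited.

3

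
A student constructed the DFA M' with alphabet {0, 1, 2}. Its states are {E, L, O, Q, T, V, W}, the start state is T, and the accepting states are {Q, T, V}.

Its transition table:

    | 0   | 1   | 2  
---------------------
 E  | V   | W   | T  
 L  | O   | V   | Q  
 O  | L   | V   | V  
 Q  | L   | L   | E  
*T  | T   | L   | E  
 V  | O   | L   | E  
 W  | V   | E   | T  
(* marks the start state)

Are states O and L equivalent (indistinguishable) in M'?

Yes

P0 = {Q,T,V} | {E,L,O,W}.
Split {Q,T,V} by δ(·,0) → {Q,V} and {T}.
Refine {E,L,O,W} on symbol 0: members go to different blocks, giving {E,W} and {L,O}.
Stable partition: {Q,V} | {E,W} | {T} | {L,O} — 4 equivalence classes.
O and L lie in the same block of the stable partition, so they are equivalent — no string distinguishes them.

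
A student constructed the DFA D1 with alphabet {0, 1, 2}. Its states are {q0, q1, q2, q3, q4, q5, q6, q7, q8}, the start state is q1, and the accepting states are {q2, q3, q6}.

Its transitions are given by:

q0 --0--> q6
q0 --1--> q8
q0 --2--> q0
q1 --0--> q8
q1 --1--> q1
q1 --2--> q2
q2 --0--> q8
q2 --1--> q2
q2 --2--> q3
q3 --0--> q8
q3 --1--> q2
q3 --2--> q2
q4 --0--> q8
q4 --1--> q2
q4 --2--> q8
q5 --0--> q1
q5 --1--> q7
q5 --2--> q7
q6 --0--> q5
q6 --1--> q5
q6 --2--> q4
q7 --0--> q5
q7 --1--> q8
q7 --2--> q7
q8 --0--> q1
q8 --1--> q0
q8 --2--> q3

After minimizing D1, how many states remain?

8

Start with accepting vs non-accepting: {q2,q3,q6} | {q0,q1,q4,q5,q7,q8}.
Split {q2,q3,q6} by δ(·,1) → {q2,q3} and {q6}.
On input 0, block {q0,q1,q4,q5,q7,q8} splits into {q1,q4,q5,q7,q8} and {q0}.
On input 1, block {q1,q4,q5,q7,q8} splits into {q1,q5,q7} and {q4} and {q8}.
On input 0, block {q1,q5,q7} splits into {q5,q7} and {q1}.
On input 0, block {q5,q7} splits into {q5} and {q7}.
Stable partition: {q2,q3} | {q5} | {q6} | {q0} | {q4} | {q8} | {q1} | {q7} — 8 equivalence classes.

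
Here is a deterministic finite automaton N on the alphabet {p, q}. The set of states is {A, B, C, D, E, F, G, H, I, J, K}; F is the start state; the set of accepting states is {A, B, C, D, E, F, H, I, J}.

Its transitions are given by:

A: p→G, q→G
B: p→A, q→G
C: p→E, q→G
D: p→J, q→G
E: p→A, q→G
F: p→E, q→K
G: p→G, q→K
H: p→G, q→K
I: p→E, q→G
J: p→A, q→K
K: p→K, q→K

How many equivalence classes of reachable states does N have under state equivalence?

4

Reachable states from the start: {A,E,F,G,K}. Unreachable: {B,C,D,H,I,J} — drop them.
P0 = {A,E,F} | {G,K}.
On input p, block {A,E,F} splits into {E,F} and {A}.
Split {E,F} by δ(·,p) → {E} and {F}.
The partition is now stable with 4 blocks: {E} | {G,K} | {A} | {F}.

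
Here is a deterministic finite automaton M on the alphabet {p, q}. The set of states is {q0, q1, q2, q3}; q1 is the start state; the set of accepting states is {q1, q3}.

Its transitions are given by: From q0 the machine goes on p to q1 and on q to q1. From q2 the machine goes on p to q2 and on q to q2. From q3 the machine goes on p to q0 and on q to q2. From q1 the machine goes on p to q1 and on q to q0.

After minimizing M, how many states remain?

Reachable states from the start: {q0,q1}. Unreachable: {q2,q3} — drop them.
Initial partition by acceptance: {q1} | {q0}.
Stable partition: {q1} | {q0} — 2 equivalence classes.

2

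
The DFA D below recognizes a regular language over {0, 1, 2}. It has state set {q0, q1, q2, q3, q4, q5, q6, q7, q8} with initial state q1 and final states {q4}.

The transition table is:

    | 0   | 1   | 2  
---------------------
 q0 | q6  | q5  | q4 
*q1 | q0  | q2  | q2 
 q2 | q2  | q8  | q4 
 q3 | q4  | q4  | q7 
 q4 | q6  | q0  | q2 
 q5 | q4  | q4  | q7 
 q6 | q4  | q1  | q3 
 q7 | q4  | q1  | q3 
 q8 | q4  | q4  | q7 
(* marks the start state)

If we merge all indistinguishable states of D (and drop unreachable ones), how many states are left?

Start with accepting vs non-accepting: {q4} | {q0,q1,q2,q3,q5,q6,q7,q8}.
Split {q0,q1,q2,q3,q5,q6,q7,q8} by δ(·,0) → {q3,q5,q6,q7,q8} and {q0,q1,q2}.
Split {q3,q5,q6,q7,q8} by δ(·,1) → {q3,q5,q8} and {q6,q7}.
Split {q0,q1,q2} by δ(·,0) → {q1,q2} and {q0}.
Split {q1,q2} by δ(·,0) → {q1} and {q2}.
No further refinement is possible. Final partition (6 blocks): {q4} | {q3,q5,q8} | {q1} | {q6,q7} | {q0} | {q2}.

6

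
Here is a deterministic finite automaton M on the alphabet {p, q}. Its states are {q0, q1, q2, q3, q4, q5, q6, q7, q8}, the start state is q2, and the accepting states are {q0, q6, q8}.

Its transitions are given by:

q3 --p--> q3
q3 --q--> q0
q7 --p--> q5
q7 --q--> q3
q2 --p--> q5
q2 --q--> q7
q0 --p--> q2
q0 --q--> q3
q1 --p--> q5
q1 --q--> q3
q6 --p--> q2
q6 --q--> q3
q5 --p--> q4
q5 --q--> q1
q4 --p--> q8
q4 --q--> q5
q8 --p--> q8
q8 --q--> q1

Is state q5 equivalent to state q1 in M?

First remove the unreachable states {q6}; 8 states remain.
Start with accepting vs non-accepting: {q0,q8} | {q1,q2,q3,q4,q5,q7}.
Split {q0,q8} by δ(·,p) → {q0} and {q8}.
On input p, block {q1,q2,q3,q4,q5,q7} splits into {q1,q2,q3,q5,q7} and {q4}.
Split {q1,q2,q3,q5,q7} by δ(·,p) → {q1,q2,q3,q7} and {q5}.
Split {q1,q2,q3,q7} by δ(·,p) → {q1,q2,q7} and {q3}.
On input q, block {q1,q2,q7} splits into {q1,q7} and {q2}.
No further refinement is possible. Final partition (7 blocks): {q0} | {q1,q7} | {q8} | {q4} | {q5} | {q3} | {q2}.
q5 and q1 end up in different blocks, so they are distinguishable. For instance, the string 'pp' is accepted from only q5.

No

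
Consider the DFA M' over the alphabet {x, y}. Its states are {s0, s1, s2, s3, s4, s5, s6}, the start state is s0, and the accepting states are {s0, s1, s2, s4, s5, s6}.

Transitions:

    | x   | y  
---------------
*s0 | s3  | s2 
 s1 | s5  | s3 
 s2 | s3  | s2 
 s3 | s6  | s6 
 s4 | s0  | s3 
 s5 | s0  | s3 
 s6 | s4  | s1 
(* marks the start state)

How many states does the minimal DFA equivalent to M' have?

5

Every state is reachable, so we keep all 7.
P0 = {s0,s1,s2,s4,s5,s6} | {s3}.
On input x, block {s0,s1,s2,s4,s5,s6} splits into {s1,s4,s5,s6} and {s0,s2}.
On input x, block {s1,s4,s5,s6} splits into {s1,s6} and {s4,s5}.
Refine {s1,s6} on symbol y: members go to different blocks, giving {s1} and {s6}.
The partition is now stable with 5 blocks: {s1} | {s3} | {s0,s2} | {s4,s5} | {s6}.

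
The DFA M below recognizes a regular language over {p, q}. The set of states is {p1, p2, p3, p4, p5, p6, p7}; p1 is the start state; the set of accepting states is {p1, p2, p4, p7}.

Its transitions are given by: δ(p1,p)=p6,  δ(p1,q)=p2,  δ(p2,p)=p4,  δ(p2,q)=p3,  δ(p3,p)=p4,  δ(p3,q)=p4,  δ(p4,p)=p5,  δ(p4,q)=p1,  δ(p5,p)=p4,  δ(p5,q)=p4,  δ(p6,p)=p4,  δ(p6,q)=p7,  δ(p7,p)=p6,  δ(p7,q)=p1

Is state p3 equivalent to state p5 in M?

Start with accepting vs non-accepting: {p1,p2,p4,p7} | {p3,p5,p6}.
On input p, block {p1,p2,p4,p7} splits into {p1,p4,p7} and {p2}.
Refine {p1,p4,p7} on symbol q: members go to different blocks, giving {p4,p7} and {p1}.
Stable partition: {p4,p7} | {p3,p5,p6} | {p2} | {p1} — 4 equivalence classes.
p3 and p5 lie in the same block of the stable partition, so they are equivalent — no string distinguishes them.

Yes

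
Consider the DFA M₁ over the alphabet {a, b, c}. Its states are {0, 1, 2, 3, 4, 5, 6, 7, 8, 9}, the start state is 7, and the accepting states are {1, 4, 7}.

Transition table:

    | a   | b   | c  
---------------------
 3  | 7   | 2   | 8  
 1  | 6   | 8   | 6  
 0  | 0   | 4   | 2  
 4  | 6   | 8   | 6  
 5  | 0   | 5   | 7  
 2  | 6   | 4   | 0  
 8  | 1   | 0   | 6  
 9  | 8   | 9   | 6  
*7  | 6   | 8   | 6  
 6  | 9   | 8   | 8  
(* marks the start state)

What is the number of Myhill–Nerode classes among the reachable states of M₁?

States {3,5} cannot be reached from the start state, so discard them.
Initial partition by acceptance: {1,4,7} | {0,2,6,8,9}.
Split {0,2,6,8,9} by δ(·,a) → {0,2,6,9} and {8}.
Refine {0,2,6,9} on symbol a: members go to different blocks, giving {0,2,6} and {9}.
Refine {0,2,6} on symbol a: members go to different blocks, giving {0,2} and {6}.
Split {0,2} by δ(·,a) → {0} and {2}.
No further refinement is possible. Final partition (6 blocks): {1,4,7} | {0} | {8} | {9} | {6} | {2}.

6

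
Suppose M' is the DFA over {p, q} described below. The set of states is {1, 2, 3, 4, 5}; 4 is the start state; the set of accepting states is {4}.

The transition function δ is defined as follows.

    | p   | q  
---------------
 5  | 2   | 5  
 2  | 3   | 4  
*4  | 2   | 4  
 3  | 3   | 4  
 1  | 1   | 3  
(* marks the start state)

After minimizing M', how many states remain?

2

States {1,5} cannot be reached from the start state, so discard them.
Start with accepting vs non-accepting: {4} | {2,3}.
The partition is now stable with 2 blocks: {4} | {2,3}.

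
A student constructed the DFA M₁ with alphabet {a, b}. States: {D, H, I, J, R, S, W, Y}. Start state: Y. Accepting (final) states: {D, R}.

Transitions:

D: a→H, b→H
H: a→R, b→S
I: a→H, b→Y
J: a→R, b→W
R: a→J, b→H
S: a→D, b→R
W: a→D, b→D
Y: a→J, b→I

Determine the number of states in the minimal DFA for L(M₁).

4

Every state is reachable, so we keep all 8.
Initial partition by acceptance: {D,R} | {H,I,J,S,W,Y}.
On input a, block {H,I,J,S,W,Y} splits into {H,J,S,W} and {I,Y}.
Refine {H,J,S,W} on symbol b: members go to different blocks, giving {H,J} and {S,W}.
No further refinement is possible. Final partition (4 blocks): {D,R} | {H,J} | {I,Y} | {S,W}.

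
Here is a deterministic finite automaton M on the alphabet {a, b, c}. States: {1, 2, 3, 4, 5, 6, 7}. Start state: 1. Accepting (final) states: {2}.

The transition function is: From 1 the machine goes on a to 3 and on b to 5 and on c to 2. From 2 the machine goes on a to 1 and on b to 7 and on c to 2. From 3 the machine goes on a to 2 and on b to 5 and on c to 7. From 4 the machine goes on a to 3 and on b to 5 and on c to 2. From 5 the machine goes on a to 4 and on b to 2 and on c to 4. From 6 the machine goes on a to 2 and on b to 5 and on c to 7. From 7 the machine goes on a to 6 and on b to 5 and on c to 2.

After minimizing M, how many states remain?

Initial partition by acceptance: {2} | {1,3,4,5,6,7}.
Refine {1,3,4,5,6,7} on symbol a: members go to different blocks, giving {1,4,5,7} and {3,6}.
On input a, block {1,4,5,7} splits into {1,4,7} and {5}.
The partition is now stable with 4 blocks: {2} | {1,4,7} | {3,6} | {5}.

4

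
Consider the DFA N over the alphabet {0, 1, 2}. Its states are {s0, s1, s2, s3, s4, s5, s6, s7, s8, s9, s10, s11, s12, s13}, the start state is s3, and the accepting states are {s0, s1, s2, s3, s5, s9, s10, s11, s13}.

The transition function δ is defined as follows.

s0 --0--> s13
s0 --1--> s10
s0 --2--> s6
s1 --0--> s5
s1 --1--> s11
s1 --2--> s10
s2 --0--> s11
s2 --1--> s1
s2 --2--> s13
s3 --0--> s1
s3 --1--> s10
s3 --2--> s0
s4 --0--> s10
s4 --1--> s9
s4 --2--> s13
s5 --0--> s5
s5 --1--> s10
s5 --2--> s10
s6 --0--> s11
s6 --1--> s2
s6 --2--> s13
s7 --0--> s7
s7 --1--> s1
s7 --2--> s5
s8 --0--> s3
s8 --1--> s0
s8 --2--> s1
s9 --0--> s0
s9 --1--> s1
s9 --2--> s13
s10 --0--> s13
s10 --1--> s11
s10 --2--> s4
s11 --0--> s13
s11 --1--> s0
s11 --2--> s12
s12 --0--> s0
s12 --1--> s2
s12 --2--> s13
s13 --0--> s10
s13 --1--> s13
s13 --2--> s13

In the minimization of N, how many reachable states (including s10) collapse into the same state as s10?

States {s7,s8} cannot be reached from the start state, so discard them.
Start with accepting vs non-accepting: {s0,s1,s2,s3,s5,s9,s10,s11,s13} | {s4,s6,s12}.
On input 2, block {s0,s1,s2,s3,s5,s9,s10,s11,s13} splits into {s1,s2,s3,s5,s9,s13} and {s0,s10,s11}.
Refine {s1,s2,s3,s5,s9,s13} on symbol 0: members go to different blocks, giving {s1,s3,s5} and {s2,s9,s13}.
Split {s2,s9,s13} by δ(·,1) → {s2,s9} and {s13}.
The partition is now stable with 5 blocks: {s1,s3,s5} | {s4,s6,s12} | {s0,s10,s11} | {s2,s9} | {s13}.
State s10 belongs to the block {s0,s10,s11}, which has 3 states.

3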